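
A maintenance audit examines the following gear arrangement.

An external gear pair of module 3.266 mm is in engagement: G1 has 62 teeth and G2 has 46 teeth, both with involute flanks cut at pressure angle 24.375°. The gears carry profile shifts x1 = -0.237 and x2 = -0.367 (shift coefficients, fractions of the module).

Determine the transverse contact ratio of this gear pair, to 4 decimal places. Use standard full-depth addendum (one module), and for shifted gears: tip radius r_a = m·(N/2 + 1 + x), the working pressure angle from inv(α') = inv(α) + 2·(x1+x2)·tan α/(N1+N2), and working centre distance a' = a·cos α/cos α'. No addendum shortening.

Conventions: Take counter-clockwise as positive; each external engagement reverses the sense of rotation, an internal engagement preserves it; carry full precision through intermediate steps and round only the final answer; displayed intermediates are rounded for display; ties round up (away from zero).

class = single-mesh tooth geometry [involute pair 62T × 46T, m = 3.266]
base radii: r_b1 = 92.221319, r_b2 = 68.422269
tip radii: r_a1 = 103.737958, r_a2 = 77.185378
inv(α') = inv(24.375°) + 2·(-0.237-0.367)·tan α/(62+46) = 0.02260216  ⇒  α' = 22.85689°
a' = a·cos α / cos α' = 176.3640·cos 24.375°/cos 22.85689° = 174.332538
action lengths: √(r_a1²−r_b1²) = 47.505708, √(r_a2²−r_b2²) = 35.720802
base pitch p_b = π·m·cos α = 9.345865
CR = (47.505708 + 35.720802 − 174.332538·sin 22.85689°)/9.345865 = 1.659600
contact ratio ≈ 1.6596

1.6596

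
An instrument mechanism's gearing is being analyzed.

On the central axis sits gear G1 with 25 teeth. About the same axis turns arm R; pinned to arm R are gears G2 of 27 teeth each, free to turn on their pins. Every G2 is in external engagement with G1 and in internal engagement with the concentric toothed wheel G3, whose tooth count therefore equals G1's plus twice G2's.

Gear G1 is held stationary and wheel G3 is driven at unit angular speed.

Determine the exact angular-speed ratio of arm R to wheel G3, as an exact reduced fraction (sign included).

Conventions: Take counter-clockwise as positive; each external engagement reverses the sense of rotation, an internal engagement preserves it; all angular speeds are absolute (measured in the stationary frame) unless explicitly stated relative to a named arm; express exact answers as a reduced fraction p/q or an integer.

recognized (axles ride arm R): planetary set, 25/27/79 teeth
ring teeth: 25 + 2·27 = 79
25(ω_sun−ω_arm) = −79(ω_ring−ω_arm),  ω_sun = 0, ω_ring = 1
25(0−ω_arm) = −79(1−ω_arm)  ⇒  104·ω_arm = 79  ⇒  ω_arm = 79/104
ω_out/ω_in = 79/104

79/104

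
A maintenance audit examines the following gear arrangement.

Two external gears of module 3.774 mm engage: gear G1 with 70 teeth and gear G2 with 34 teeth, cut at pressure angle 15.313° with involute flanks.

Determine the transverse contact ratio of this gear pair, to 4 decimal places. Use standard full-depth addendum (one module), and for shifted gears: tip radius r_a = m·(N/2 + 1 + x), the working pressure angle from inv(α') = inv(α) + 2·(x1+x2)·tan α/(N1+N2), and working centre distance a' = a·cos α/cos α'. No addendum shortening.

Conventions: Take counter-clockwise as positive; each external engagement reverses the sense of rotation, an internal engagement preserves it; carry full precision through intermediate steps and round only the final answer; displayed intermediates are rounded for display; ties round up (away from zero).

class = single-mesh tooth geometry [involute pair 70T × 34T, m = 3.774]
base radii: r_b1 = 127.400478, r_b2 = 61.880232
tip radii: r_a1 = 135.864000, r_a2 = 67.932000
no profile shift: α' = α, a' = a
action lengths: √(r_a1²−r_b1²) = 47.203228, √(r_a2²−r_b2²) = 28.028441
base pitch p_b = π·m·cos α = 11.435440
CR = (47.203228 + 28.028441 − 196.248000·sin 15.31300°)/11.435440 = 2.046634
contact ratio ≈ 2.0466

2.0466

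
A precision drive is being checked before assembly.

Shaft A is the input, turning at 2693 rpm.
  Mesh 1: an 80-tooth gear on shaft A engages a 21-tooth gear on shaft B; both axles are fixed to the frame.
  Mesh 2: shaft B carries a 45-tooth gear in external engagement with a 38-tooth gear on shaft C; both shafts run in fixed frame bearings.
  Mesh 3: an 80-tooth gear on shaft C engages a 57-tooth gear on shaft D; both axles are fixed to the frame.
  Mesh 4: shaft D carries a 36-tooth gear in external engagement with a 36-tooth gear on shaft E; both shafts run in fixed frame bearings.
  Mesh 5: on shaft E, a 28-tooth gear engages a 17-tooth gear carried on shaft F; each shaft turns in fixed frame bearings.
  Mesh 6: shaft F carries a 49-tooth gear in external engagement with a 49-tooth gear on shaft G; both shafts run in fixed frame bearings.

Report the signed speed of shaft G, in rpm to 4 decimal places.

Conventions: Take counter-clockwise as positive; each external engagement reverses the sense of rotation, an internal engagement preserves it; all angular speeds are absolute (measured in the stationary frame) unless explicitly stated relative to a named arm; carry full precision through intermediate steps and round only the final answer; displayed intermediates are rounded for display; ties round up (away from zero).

+28084.0802 rpm

6-mesh fixed-axis compound train (all bearings frame-fixed)
mesh 1 [80T→21T]: ω = 2693.0000×80/21 = 10259.0476 rpm, sense flips to −
mesh 2 [45T→38T]: ω = 10259.0476×45/38 = 12148.8722 rpm, sense flips to +
mesh 3 [80T→57T]: ω = 12148.8722×80/57 = 17051.0487 rpm, sense flips to −
mesh 4 [36T→36T]: ω = 17051.0487×36/36 = 17051.0487 rpm, sense flips to +
mesh 5 [28T→17T]: ω = 17051.0487×28/17 = 28084.0802 rpm, sense flips to −
mesh 6 [49T→49T]: ω = 28084.0802×49/49 = 28084.0802 rpm, sense flips to +
signed output speed = +28084.0802 rpm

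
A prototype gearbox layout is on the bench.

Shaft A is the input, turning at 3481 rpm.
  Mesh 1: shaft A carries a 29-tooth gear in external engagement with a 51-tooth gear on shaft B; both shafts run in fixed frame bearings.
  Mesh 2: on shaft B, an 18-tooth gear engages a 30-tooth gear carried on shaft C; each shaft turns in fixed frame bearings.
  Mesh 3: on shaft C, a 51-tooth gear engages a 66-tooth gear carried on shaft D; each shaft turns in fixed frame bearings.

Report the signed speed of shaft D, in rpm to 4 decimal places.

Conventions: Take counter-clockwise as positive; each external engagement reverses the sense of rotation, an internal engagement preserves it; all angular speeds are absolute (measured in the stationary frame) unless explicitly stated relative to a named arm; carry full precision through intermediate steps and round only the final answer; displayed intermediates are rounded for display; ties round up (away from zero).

-917.7182 rpm

topology: fixed-axis compound train — 3 meshes, A→D
mesh 1 [29T→51T]: ω = 3481.0000×29/51 = 1979.3922 rpm, sense flips to −
mesh 2 [18T→30T]: ω = 1979.3922×18/30 = 1187.6353 rpm, sense flips to +
mesh 3 [51T→66T]: ω = 1187.6353×51/66 = 917.7182 rpm, sense flips to −
signed output speed = -917.7182 rpm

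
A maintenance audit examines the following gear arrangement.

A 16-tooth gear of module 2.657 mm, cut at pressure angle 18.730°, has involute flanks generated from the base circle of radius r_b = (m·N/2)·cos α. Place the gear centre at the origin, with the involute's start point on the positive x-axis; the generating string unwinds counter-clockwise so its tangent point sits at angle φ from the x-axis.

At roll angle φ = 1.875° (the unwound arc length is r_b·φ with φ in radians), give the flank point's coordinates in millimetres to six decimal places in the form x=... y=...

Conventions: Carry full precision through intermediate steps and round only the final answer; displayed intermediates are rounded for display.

x=20.141107 y=0.000235

single-mesh involute tooth geometry (16T wheel at module 2.657)
pitch radius r_p = m·N/2 = 2.657·16/2 = 21.256000
base radius r_b = r_p·cos α = 21.256000·cos 18.730° = 20.130331
roll angle φ = 1.875° = 0.03272492 rad
x = r_b·(cos φ + φ·sin φ) = 20.141107
y = r_b·(sin φ − φ·cos φ) = 0.000235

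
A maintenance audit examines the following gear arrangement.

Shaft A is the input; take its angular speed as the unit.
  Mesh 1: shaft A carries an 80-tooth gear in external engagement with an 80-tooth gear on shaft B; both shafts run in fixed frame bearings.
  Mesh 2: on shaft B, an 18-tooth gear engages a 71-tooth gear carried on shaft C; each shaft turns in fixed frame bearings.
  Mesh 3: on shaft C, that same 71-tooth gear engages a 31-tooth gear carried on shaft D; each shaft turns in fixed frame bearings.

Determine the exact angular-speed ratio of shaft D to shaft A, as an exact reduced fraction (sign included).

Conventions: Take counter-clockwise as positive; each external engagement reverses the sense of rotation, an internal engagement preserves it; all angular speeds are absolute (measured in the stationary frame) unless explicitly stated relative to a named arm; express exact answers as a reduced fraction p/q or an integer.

class = fixed-axis compound train [3 meshes; 3 ratios multiply, 3 sense flips]
mesh 1 [80T→80T]: running ratio 1, sense −
mesh 2 [18T→71T]: running ratio 18/71, sense +
mesh 3 [71T→31T]: running ratio 18/31, sense −
ω_out/ω_in = -18/31

-18/31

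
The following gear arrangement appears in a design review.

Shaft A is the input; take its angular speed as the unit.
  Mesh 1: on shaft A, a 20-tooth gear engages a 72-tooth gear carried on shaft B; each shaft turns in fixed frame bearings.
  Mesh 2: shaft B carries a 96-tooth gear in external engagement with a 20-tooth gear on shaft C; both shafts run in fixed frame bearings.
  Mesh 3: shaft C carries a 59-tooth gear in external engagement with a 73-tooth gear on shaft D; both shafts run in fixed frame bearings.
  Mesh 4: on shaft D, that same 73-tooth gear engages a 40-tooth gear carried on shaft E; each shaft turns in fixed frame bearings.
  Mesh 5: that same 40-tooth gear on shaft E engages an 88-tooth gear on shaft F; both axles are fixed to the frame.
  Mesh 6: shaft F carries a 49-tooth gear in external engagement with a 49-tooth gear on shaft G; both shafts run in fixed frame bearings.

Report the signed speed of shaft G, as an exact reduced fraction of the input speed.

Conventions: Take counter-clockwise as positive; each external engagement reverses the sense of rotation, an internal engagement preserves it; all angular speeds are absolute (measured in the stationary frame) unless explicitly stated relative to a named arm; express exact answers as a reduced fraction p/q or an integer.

59/66

6-mesh fixed-axis compound train (all bearings frame-fixed)
mesh 1 [20T→72T]: |ω|/ω_in = 1×20/72 = 5/18, sense flips to −
mesh 2 [96T→20T]: |ω|/ω_in = (5/18)×96/20 = 4/3, sense flips to +
mesh 3 [59T→73T]: |ω|/ω_in = (4/3)×59/73 = 236/219, sense flips to −
mesh 4 [73T→40T]: |ω|/ω_in = (236/219)×73/40 = 59/30, sense flips to +
mesh 5 [40T→88T]: |ω|/ω_in = (59/30)×40/88 = 59/66, sense flips to −
mesh 6 [49T→49T]: |ω|/ω_in = (59/66)×49/49 = 59/66, sense flips to +
signed output speed (× input speed) = 59/66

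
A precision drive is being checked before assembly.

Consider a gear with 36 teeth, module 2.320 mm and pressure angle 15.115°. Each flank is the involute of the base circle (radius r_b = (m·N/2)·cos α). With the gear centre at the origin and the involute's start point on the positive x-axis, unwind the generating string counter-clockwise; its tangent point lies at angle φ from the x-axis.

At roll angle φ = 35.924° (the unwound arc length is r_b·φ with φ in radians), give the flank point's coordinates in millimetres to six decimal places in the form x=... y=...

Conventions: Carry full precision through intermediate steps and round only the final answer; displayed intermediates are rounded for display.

recognized (one wheel, involute flank): single-mesh tooth geometry, m = 2.320, N = 36
pitch radius r_p = m·N/2 = 2.320·36/2 = 41.760000
base radius r_b = r_p·cos α = 41.760000·cos 15.115° = 40.315288
roll angle φ = 35.924° = 0.62699208 rad
x = r_b·(cos φ + φ·sin φ) = 47.477681
y = r_b·(sin φ − φ·cos φ) = 3.183939

x=47.477681 y=3.183939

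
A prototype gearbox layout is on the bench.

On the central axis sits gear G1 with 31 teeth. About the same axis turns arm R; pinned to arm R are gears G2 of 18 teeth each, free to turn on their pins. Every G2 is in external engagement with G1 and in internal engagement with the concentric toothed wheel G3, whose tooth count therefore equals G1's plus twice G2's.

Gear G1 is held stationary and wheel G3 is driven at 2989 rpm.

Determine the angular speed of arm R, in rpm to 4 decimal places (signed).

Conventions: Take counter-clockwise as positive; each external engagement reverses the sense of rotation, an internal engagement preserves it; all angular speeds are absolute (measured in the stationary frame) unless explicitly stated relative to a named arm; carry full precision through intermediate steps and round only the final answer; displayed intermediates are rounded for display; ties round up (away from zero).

+2043.5000 rpm

class = planetary set [G3 = 31+2·18 = 67; Willis about the carrier]
normalise by the input: solve with ω_ring = 1, then scale by 2989 rpm
ring teeth: 31 + 2·18 = 67
31(ω_sun−ω_arm) = −67(ω_ring−ω_arm),  ω_sun = 0, ω_ring = 1
31(0−ω_arm) = −67(1−ω_arm)  ⇒  98·ω_arm = 67  ⇒  ω_arm = 67/98
scale: ω_arm = 67/98 × 2989 rpm = +2043.5000 rpm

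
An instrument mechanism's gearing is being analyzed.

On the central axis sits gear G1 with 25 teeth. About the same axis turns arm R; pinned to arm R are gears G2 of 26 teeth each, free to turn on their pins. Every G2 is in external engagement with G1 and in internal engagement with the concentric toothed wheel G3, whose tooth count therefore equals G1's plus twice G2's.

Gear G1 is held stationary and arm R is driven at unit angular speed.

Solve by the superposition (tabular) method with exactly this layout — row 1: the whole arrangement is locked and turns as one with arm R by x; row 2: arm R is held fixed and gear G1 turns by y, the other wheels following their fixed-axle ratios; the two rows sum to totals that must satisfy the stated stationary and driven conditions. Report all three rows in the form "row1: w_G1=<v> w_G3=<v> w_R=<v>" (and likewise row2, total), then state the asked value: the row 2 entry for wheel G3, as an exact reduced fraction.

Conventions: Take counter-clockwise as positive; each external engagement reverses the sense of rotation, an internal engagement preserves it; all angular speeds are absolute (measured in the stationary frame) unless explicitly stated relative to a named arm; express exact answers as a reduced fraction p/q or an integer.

row1: w_G1=1 w_G3=1 w_R=1
row2: w_G1=-1 w_G3=25/77 w_R=0
total: w_G1=0 w_G3=102/77 w_R=1
asked value: 25/77

topology: planetary set — G1 25T / G2 26T / G3 77T, arm = carrier (Willis)
row 1 — lock + rotate with arm: ω_sun = ω_ring = ω_arm = x
row 2 (arm held, sun turns y): ω_ring = −(25/77)·y, ω_arm = 0
boundary: total ω_sun = x + y = 0 and total ω_arm = x = 1  ⇒  y = -1, x = 1
row 2 ring = −(25/77)·(-1) = 25/77
totals (row 1 + row 2): sun 1 + (-1) = 0, ring 1 + 25/77 = 102/77, arm 1 + 0 = 1
asked cell (row2, ring) = 25/77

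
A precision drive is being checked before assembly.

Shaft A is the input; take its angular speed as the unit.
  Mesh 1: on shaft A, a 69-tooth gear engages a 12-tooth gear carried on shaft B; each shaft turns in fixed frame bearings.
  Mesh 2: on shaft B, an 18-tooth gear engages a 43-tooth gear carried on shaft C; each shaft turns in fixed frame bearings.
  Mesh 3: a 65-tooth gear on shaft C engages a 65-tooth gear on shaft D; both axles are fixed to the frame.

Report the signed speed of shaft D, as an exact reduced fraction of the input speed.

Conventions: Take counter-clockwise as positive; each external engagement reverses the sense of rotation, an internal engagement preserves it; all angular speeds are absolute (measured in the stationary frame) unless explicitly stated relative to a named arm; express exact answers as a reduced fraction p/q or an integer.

3-mesh fixed-axis compound train (all bearings frame-fixed)
mesh 1 [69T→12T]: |ω|/ω_in = 1×69/12 = 23/4, sense flips to −
mesh 2 [18T→43T]: |ω|/ω_in = (23/4)×18/43 = 207/86, sense flips to +
mesh 3 [65T→65T]: |ω|/ω_in = (207/86)×65/65 = 207/86, sense flips to −
signed output speed (× input speed) = -207/86

-207/86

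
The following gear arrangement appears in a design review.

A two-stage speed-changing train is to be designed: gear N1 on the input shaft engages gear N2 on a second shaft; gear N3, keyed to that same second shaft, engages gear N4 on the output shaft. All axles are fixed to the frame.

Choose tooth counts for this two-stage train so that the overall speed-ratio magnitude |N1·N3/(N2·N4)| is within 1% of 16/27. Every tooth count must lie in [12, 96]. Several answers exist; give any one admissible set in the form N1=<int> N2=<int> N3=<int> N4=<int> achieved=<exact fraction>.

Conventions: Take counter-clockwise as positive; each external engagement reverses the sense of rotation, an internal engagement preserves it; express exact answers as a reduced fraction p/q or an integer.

design class (target 16/27): fixed-axis compound train
target = 16/27 in lowest terms: an exact hit needs N1·N3 = k·16 and N2·N4 = k·27 for one integer k, every count in [12, 96]; additionally prefer no 1:1 stage (N1 ≠ N2, N3 ≠ N4)
k = 1…11: no 1:1-free in-range split of k·16 and k·27 into factor pairs; take k = 12
k = 12: N1·N3 = 192 = 12·16, N2·N4 = 324 = 27·12
achieved = 12·16/(27·12) = 16/27; |achieved − target| = 0 ≤ 4/675 ✓

N1=12 N2=27 N3=16 N4=12 achieved=16/27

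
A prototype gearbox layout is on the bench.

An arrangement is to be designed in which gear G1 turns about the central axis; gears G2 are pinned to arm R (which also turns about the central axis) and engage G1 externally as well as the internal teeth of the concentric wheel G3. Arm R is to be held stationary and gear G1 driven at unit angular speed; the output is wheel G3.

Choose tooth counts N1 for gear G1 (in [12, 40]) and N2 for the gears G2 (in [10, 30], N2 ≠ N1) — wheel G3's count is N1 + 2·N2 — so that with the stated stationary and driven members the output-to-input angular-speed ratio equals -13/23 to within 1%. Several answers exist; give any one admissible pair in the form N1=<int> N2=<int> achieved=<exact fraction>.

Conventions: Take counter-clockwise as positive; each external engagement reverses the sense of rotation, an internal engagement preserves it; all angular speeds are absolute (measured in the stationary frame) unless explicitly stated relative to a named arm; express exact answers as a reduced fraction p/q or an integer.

class = planetary set [ratio -13/23 wanted; Willis about the carrier]
Willis with ω_arm = 0: ω_ring/ω_sun = −N1/N3; set equal to -13/23  ⇒  N3/N1 = −1/(-13/23) = 23/13
N3 = N1 + 2·N2  ⇒  N2/N1 = (N3/N1 − 1)/2 = (23/13 − 1)/2 = 5/13
smallest multiple with N1 ≥ 12 and N2 ≥ 10: k = 2  ⇒  N1 = 2·13 = 26, N2 = 2·5 = 10 (N1 ≤ 40, N2 ≤ 30, N2 ≠ N1 ✓), N3 = 26 + 2·10 = 46
check: −N1/N3 with N1 = 26, N3 = 46 gives -13/23; |achieved − target| = 0 ≤ 13/2300 ✓

N1=26 N2=10 achieved=-13/23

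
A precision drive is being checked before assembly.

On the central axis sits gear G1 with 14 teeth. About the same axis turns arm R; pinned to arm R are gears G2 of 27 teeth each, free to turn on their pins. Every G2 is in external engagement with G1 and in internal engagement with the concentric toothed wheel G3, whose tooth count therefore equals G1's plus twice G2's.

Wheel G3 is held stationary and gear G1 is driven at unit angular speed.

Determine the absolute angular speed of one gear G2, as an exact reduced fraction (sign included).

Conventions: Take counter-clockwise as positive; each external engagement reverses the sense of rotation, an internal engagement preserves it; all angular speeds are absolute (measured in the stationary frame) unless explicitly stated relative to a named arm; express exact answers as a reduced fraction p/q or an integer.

-7/27

planetary set (14T centre, 27T on arm, 68T internal) — Willis relation
ring teeth: 14 + 2·27 = 68
14(ω_sun−ω_arm) = −68(ω_ring−ω_arm),  ω_ring = 0, ω_sun = 1
14(1−ω_arm) = −68(0−ω_arm)  ⇒  82·ω_arm = 14  ⇒  ω_arm = 7/41
sun–planet mesh: 14·(1−7/41) = −27·(ω_p−ω_arm)  ⇒  ω_p−ω_arm = -476/1107
ω_p = 7/41 − 476/1107 = -7/27
exact speed ratio = -7/27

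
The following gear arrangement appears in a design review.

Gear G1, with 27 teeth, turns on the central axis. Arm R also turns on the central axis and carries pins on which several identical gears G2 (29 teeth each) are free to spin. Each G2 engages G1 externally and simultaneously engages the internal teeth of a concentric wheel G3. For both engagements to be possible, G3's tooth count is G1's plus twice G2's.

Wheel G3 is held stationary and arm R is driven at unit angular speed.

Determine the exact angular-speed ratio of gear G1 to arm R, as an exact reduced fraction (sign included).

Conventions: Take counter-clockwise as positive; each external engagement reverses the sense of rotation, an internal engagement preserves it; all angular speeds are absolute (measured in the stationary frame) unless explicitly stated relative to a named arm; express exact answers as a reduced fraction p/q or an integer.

112/27

planetary set (27T centre, 29T on arm, 85T internal) — Willis relation
ring teeth: 27 + 2·29 = 85
27(ω_sun−ω_arm) = −85(ω_ring−ω_arm),  ω_ring = 0, ω_arm = 1
ω_sun = 1 − (85/27)(0−1) = 112/27
ω_out/ω_in = 112/27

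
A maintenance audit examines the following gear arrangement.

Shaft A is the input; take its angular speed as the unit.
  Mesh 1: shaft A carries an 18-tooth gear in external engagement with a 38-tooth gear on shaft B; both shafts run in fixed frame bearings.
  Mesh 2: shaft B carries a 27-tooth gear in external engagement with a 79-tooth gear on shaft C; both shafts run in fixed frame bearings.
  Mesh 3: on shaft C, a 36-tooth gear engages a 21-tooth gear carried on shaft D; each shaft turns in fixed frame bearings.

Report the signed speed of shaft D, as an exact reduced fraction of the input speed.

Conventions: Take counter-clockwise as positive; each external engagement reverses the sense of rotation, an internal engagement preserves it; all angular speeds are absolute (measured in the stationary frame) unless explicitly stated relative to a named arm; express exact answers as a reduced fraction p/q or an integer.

3-mesh fixed-axis compound train (all bearings frame-fixed)
mesh 1 [18T→38T]: |ω|/ω_in = 1×18/38 = 9/19, sense flips to −
mesh 2 [27T→79T]: |ω|/ω_in = (9/19)×27/79 = 243/1501, sense flips to +
mesh 3 [36T→21T]: |ω|/ω_in = (243/1501)×36/21 = 2916/10507, sense flips to −
signed output speed (× input speed) = -2916/10507

-2916/10507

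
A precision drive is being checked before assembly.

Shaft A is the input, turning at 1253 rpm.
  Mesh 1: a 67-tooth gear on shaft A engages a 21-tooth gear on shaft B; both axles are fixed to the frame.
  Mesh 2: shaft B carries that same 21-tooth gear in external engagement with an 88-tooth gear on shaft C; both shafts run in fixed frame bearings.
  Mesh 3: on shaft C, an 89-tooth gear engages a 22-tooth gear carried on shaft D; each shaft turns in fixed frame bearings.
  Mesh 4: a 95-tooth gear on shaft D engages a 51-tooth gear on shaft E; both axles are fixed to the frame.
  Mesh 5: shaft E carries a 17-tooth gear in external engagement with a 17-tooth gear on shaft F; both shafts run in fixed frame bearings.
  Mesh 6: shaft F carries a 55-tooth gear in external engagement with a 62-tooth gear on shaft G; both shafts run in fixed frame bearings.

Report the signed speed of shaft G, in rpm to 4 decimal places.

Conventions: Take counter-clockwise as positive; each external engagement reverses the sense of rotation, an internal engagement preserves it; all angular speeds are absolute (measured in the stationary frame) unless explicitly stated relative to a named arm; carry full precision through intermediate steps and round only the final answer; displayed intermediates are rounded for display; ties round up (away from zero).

+6377.2722 rpm

topology: fixed-axis compound train — 6 meshes, A→G
mesh 1 [67T→21T]: ω = 1253.0000×67/21 = 3997.6667 rpm, sense flips to −
mesh 2 [21T→88T]: ω = 3997.6667×21/88 = 953.9886 rpm, sense flips to +
mesh 3 [89T→22T]: ω = 953.9886×89/22 = 3859.3177 rpm, sense flips to −
mesh 4 [95T→51T]: ω = 3859.3177×95/51 = 7188.9251 rpm, sense flips to +
mesh 5 [17T→17T]: ω = 7188.9251×17/17 = 7188.9251 rpm, sense flips to −
mesh 6 [55T→62T]: ω = 7188.9251×55/62 = 6377.2722 rpm, sense flips to +
signed output speed = +6377.2722 rpm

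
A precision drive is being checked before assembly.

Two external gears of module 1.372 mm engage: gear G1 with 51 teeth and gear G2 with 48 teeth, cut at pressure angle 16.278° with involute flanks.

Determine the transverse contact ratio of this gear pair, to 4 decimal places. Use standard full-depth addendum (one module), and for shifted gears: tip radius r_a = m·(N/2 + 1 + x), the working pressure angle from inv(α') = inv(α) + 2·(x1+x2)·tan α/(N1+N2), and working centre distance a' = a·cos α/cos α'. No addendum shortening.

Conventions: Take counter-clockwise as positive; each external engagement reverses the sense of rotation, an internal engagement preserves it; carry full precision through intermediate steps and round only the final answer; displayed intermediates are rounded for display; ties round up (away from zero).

topology: single-mesh involute geometry — m = 1.372, 51T/48T pair
base radii: r_b1 = 33.583516, r_b2 = 31.608015
tip radii: r_a1 = 36.358000, r_a2 = 34.300000
no profile shift: α' = α, a' = a
action lengths: √(r_a1²−r_b1²) = 13.930241, √(r_a2²−r_b2²) = 13.320037
base pitch p_b = π·m·cos α = 4.137479
CR = (13.930241 + 13.320037 − 67.914000·sin 16.27800°)/4.137479 = 1.985293
contact ratio ≈ 1.9853

1.9853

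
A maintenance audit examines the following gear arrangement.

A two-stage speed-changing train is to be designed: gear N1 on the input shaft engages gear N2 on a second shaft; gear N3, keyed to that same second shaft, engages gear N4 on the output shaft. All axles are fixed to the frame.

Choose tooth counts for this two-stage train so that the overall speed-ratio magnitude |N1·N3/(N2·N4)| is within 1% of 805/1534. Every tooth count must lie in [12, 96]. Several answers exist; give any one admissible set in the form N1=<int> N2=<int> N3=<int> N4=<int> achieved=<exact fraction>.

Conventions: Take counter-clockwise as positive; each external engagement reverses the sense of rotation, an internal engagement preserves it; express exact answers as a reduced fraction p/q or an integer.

N1=23 N2=26 N3=35 N4=59 achieved=805/1534

class = fixed-axis compound train [2-stage, 805/1534 wanted]
target = 805/1534 in lowest terms: an exact hit needs N1·N3 = k·805 and N2·N4 = k·1534 for one integer k, every count in [12, 96]; additionally prefer no 1:1 stage (N1 ≠ N2, N3 ≠ N4)
k = 1: N1·N3 = 805 = 23·35, N2·N4 = 1534 = 26·59
achieved = 23·35/(26·59) = 805/1534; |achieved − target| = 0 ≤ 161/30680 ✓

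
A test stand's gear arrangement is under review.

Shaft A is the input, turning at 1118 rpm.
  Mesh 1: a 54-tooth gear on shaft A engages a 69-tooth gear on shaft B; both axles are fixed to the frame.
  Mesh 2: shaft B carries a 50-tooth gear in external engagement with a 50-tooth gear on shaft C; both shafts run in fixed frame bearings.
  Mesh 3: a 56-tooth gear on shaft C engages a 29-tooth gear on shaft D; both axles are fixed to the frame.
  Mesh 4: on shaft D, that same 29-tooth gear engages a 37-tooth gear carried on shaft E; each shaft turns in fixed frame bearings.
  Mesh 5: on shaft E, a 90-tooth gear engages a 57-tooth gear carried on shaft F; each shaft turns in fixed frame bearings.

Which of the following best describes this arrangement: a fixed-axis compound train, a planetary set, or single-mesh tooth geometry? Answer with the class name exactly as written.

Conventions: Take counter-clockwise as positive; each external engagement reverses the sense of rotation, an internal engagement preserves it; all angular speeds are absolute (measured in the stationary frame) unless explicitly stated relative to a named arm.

fixed-axis compound train

topology: fixed-axis compound train — 5 meshes, A→F
classification: fixed-axis compound train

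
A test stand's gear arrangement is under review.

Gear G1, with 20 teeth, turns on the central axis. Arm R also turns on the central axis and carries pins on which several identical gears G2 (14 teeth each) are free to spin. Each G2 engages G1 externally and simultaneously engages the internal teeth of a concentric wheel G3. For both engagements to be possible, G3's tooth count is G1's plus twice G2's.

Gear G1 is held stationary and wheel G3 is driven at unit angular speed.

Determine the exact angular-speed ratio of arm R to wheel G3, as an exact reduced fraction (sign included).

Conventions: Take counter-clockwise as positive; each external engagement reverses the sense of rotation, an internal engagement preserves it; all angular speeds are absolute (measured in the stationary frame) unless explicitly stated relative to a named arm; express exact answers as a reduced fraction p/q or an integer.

12/17

recognized (axles ride arm R): planetary set, 20/14/48 teeth
ring teeth: 20 + 2·14 = 48
20(ω_sun−ω_arm) = −48(ω_ring−ω_arm),  ω_sun = 0, ω_ring = 1
20(0−ω_arm) = −48(1−ω_arm)  ⇒  68·ω_arm = 48  ⇒  ω_arm = 12/17
ω_out/ω_in = 12/17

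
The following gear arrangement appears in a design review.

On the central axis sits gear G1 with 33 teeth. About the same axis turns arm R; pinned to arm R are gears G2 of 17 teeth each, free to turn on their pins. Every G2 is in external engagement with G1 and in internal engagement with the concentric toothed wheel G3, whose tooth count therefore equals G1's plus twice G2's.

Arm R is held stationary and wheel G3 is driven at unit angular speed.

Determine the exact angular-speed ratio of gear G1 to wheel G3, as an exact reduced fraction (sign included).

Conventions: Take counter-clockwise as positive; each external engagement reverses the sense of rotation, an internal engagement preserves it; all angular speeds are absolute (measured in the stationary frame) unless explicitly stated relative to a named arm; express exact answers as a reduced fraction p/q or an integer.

recognized (axles ride arm R): planetary set, 33/17/67 teeth
ring teeth: 33 + 2·17 = 67
33(ω_sun−ω_arm) = −67(ω_ring−ω_arm),  ω_arm = 0, ω_ring = 1
ω_sun = 0 − (67/33)(1−0) = -67/33
ω_out/ω_in = -67/33

-67/33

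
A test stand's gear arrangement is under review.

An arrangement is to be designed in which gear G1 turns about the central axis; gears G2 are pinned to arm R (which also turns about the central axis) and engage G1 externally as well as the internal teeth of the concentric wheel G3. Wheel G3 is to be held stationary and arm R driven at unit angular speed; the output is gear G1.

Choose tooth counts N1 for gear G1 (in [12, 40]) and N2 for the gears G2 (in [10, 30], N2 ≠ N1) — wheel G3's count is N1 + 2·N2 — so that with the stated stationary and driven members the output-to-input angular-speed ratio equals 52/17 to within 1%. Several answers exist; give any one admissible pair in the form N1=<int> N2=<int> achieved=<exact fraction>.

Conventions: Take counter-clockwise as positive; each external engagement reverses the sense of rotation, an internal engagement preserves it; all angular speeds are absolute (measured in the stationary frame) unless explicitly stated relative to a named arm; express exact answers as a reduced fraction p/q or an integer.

class = planetary set [ratio 52/17 wanted; Willis about the carrier]
Willis with ω_ring = 0: ω_sun/ω_arm = (N1+N3)/N1; set equal to 52/17  ⇒  N3/N1 = 52/17 − 1 = 35/17
N3 = N1 + 2·N2  ⇒  N2/N1 = (N3/N1 − 1)/2 = (35/17 − 1)/2 = 9/17
smallest multiple with N1 ≥ 12 and N2 ≥ 10: k = 2  ⇒  N1 = 2·17 = 34, N2 = 2·9 = 18 (N1 ≤ 40, N2 ≤ 30, N2 ≠ N1 ✓), N3 = 34 + 2·18 = 70
check: (N1+N3)/N1 with N1 = 34, N3 = 70 gives 52/17; |achieved − target| = 0 ≤ 13/425 ✓

N1=34 N2=18 achieved=52/17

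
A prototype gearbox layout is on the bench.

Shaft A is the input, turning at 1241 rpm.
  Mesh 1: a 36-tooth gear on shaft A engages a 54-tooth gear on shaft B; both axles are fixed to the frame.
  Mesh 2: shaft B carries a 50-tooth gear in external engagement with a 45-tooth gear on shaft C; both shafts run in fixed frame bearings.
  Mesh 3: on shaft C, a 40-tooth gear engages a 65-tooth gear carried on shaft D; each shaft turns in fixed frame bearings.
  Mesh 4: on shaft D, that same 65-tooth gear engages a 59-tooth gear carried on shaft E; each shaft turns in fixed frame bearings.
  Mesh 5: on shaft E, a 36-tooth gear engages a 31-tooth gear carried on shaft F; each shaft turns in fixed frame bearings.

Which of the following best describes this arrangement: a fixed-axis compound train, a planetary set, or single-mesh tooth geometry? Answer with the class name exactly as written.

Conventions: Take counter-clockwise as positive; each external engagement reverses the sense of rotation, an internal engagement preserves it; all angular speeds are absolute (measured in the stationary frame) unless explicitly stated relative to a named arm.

class = fixed-axis compound train [5 meshes; 5 ratios multiply, 5 sense flips]
classification: fixed-axis compound train

fixed-axis compound train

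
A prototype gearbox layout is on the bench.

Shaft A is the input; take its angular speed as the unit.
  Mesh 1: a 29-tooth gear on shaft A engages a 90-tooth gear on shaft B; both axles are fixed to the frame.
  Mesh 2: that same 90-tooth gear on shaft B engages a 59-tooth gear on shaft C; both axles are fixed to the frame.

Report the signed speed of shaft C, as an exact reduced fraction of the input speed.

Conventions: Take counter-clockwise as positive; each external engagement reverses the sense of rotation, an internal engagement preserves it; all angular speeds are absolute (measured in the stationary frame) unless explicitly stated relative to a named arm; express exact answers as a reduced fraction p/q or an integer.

2-mesh fixed-axis compound train (all bearings frame-fixed)
mesh 1 [29T→90T]: |ω|/ω_in = 1×29/90 = 29/90, sense flips to −
mesh 2 [90T→59T]: |ω|/ω_in = (29/90)×90/59 = 29/59, sense flips to +
signed output speed (× input speed) = 29/59

29/59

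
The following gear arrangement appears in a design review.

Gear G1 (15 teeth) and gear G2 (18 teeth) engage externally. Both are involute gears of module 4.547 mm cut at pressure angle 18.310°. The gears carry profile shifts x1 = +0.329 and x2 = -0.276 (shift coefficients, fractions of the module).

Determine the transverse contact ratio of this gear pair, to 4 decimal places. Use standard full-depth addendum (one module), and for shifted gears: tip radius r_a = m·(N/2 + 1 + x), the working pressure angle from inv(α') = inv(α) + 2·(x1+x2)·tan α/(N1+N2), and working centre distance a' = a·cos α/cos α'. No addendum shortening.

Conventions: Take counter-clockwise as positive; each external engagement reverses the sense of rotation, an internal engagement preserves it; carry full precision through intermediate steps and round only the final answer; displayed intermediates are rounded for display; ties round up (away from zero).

1.5138

class = single-mesh tooth geometry [involute pair 15T × 18T, m = 4.547]
base radii: r_b1 = 32.375913, r_b2 = 38.851096
tip radii: r_a1 = 40.145463, r_a2 = 44.215028
inv(α') = inv(18.310°) + 2·(+0.329-0.276)·tan α/(15+18) = 0.01240516  ⇒  α' = 18.84895°
a' = a·cos α / cos α' = 75.0255·cos 18.310°/cos 18.84895° = 75.263098
action lengths: √(r_a1²−r_b1²) = 23.737280, √(r_a2²−r_b2²) = 21.108318
base pitch p_b = π·m·cos α = 13.561591
CR = (23.737280 + 21.108318 − 75.263098·sin 18.84895°)/13.561591 = 1.513836
contact ratio ≈ 1.5138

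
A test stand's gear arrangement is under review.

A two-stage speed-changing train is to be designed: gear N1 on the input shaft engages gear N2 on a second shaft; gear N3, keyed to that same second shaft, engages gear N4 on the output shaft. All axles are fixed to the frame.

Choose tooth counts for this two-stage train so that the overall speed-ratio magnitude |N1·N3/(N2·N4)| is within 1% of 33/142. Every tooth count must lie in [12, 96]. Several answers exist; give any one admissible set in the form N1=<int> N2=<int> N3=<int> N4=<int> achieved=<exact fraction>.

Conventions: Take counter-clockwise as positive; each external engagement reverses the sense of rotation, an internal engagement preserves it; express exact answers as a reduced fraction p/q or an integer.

N1=12 N2=16 N3=22 N4=71 achieved=33/142

design class (target 33/142): fixed-axis compound train
target = 33/142 in lowest terms: an exact hit needs N1·N3 = k·33 and N2·N4 = k·142 for one integer k, every count in [12, 96]; additionally prefer no 1:1 stage (N1 ≠ N2, N3 ≠ N4)
k = 1…7: no 1:1-free in-range split of k·33 and k·142 into factor pairs; take k = 8
k = 8: N1·N3 = 264 = 12·22, N2·N4 = 1136 = 16·71
achieved = 12·22/(16·71) = 33/142; |achieved − target| = 0 ≤ 33/14200 ✓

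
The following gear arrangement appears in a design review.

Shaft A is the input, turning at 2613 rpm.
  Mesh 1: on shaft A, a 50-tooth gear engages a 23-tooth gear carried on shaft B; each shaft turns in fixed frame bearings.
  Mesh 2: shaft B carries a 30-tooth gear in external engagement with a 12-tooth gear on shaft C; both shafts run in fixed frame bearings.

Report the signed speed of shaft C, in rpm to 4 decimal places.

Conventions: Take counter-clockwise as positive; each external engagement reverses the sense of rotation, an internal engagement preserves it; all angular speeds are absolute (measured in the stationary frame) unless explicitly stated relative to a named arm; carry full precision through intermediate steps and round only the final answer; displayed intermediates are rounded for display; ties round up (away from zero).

class = fixed-axis compound train [2 meshes; 2 ratios multiply, 2 sense flips]
mesh 1 [50T→23T]: ω = 2613.0000×50/23 = 5680.4348 rpm, sense flips to −
mesh 2 [30T→12T]: ω = 5680.4348×30/12 = 14201.0870 rpm, sense flips to +
signed output speed = +14201.0870 rpm

+14201.0870 rpm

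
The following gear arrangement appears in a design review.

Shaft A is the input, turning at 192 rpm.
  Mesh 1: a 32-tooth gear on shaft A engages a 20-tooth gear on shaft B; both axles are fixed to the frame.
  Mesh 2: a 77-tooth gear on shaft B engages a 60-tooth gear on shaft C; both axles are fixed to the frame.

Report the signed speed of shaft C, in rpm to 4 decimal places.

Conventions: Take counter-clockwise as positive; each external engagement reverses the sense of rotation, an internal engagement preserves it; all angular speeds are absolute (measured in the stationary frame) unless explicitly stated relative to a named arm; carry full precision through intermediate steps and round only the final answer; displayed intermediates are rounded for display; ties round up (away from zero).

+394.2400 rpm

2-mesh fixed-axis compound train (all bearings frame-fixed)
mesh 1 [32T→20T]: ω = 192.0000×32/20 = 307.2000 rpm, sense flips to −
mesh 2 [77T→60T]: ω = 307.2000×77/60 = 394.2400 rpm, sense flips to +
signed output speed = +394.2400 rpm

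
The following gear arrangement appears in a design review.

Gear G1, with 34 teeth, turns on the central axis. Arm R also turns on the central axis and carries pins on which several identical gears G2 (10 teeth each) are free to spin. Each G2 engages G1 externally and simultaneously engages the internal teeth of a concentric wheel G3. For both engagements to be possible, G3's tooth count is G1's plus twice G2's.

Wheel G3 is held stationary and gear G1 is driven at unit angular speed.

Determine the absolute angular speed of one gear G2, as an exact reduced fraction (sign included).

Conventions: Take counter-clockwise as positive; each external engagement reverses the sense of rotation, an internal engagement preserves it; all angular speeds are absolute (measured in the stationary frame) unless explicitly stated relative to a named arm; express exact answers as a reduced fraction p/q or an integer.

-17/10

planetary set (34T centre, 10T on arm, 54T internal) — Willis relation
ring teeth: 34 + 2·10 = 54
34(ω_sun−ω_arm) = −54(ω_ring−ω_arm),  ω_ring = 0, ω_sun = 1
34(1−ω_arm) = −54(0−ω_arm)  ⇒  88·ω_arm = 34  ⇒  ω_arm = 17/44
sun–planet mesh: 34·(1−17/44) = −10·(ω_p−ω_arm)  ⇒  ω_p−ω_arm = -459/220
ω_p = 17/44 − 459/220 = -17/10
exact speed ratio = -17/10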